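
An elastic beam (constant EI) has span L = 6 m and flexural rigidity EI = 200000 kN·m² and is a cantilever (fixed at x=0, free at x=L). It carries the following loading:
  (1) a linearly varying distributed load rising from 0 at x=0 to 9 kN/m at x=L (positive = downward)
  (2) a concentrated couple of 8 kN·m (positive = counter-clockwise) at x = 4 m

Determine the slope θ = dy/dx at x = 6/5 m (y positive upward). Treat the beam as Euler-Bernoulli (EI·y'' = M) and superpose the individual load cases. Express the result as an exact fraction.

Load 1 — triangular load w₀=9 kN/m (0→w₀ over full span):
  θ_1 = (w₀Lx²/4-w₀L²x/3-w₀x⁴/(24L))/EI = (9·6·(6/5)²/4-9·6²·(6/5)/3-9·(6/5)⁴/(24·6))/200000 = -68931/125000000 rad
Load 2 — applied couple M₀=8 kN·m at a=4 m (b=L-a=2):
  θ_2 = M₀x/EI  [x≤a] = 8·(6/5)/200000 = 3/62500 rad
Superposition: θ = Σ θ_i = -62931/125000000 rad ≈ -0.000503 rad

θ(6/5) = -62931/125000000 rad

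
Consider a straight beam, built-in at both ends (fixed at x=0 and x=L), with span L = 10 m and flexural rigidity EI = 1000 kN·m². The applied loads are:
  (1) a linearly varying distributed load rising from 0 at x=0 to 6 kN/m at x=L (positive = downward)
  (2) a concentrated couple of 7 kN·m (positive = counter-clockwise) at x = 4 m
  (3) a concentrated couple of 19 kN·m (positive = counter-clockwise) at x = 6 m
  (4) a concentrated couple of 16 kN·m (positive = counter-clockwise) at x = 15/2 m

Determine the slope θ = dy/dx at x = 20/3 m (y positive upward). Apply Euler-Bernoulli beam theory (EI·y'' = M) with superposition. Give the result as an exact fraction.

Load 1 — triangular load w₀=6 kN/m (0→w₀ over full span):
  θ_1 = -w₀(2x(L-x)(L-2x)(x+2L)+x²(L-x)²)/(120LEI) = -6·(2·(20/3)·(10-(20/3))·(10-2·(20/3))·((20/3)+2·10)+(20/3)²·(10-(20/3))²)/(120·10·1000) = 7/405 rad
Load 2 — applied couple M₀=7 kN·m at a=4 m (b=L-a=6):
  θ_2 = (R_Ax²/2 - M_Ax - M₀(x-a))/EI  [x>a] with R_A=126/125, M_A=21/25 = ((126/125)·(20/3)²/2 - (21/25)·(20/3) - 7·((20/3)-4))/1000 = -7/3750 rad
Load 3 — applied couple M₀=19 kN·m at a=6 m (b=L-a=4):
  θ_3 = (R_Ax²/2 - M_Ax - M₀(x-a))/EI  [x>a] with R_A=342/125, M_A=152/25 = ((342/125)·(20/3)²/2 - (152/25)·(20/3) - 19·((20/3)-6))/1000 = 19/2500 rad
Load 4 — applied couple M₀=16 kN·m at a=15/2 m (b=L-a=5/2):
  θ_4 = (R_Ax²/2 - M_Ax)/EI  [x≤a] with R_A=9/5, M_A=5 = ((9/5)·(20/3)²/2 - 5·(20/3))/1000 = 1/150 rad
Superposition: θ = Σ θ_i = 6011/202500 rad ≈ 0.029684 rad

θ(20/3) = 6011/202500 rad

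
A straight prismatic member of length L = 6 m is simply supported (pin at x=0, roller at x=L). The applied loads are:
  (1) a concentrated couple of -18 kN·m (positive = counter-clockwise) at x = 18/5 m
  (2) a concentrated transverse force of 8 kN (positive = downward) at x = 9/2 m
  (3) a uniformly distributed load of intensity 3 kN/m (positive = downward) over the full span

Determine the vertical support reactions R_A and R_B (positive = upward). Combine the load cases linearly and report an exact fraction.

R_A = 8 kN, R_B = 18 kN

Load 1 — applied couple M₀=-18 kN·m at a=18/5 m (b=L-a=12/5):
  R_A = M₀/L = (-18)/6 = -3 kN
  R_B = -M₀/L = -(-18)/6 = 3 kN
Load 2 — point force P=8 kN at a=9/2 m (b=L-a=3/2):
  R_A = Pb/L = 8·(3/2)/6 = 2 kN
  R_B = Pa/L = 8·(9/2)/6 = 6 kN
Load 3 — uniform load w=3 kN/m over full span:
  R_A = wL/2 = 3·6/2 = 9 kN
  R_B = wL/2 = 3·6/2 = 9 kN
Superposition: R_A = 8 kN, R_B = 18 kN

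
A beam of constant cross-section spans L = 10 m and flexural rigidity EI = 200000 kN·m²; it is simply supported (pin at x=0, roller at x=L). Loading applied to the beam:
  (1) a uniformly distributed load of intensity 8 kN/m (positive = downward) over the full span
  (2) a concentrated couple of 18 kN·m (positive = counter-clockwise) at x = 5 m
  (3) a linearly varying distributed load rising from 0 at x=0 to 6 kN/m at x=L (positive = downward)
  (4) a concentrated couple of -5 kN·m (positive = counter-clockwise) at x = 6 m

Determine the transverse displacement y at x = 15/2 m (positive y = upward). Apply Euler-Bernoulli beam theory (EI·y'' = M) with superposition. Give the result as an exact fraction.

y(15/2) = -52003/10240000 m

Load 1 — uniform load w=8 kN/m over full span:
  y_1 = -wx(L³-2Lx²+x³)/(24EI) = -8·(15/2)·(10³-2·10·(15/2)²+(15/2)³)/(24·200000) = -19/5120 m
Load 2 — applied couple M₀=18 kN·m at a=5 m (b=L-a=5):
  y_2 = (M₀x³/(6L)-M₀(x-a)²/2+C₁x)/EI  [x>a] with C₁=M₀(3b²-L²)/(6L)=-15/2 = (18·(15/2)³/(6·10)-18·((15/2)-5)²/2+(-15/2)·(15/2))/200000 = 9/128000 m
Load 3 — triangular load w₀=6 kN/m (0→w₀ over full span):
  y_3 = -w₀x(7L⁴-10L²x²+3x⁴)/(360LEI) = -6·(15/2)·(7·10⁴-10·10²·(15/2)²+3·(15/2)⁴)/(360·10·200000) = -119/81920 m
Load 4 — applied couple M₀=-5 kN·m at a=6 m (b=L-a=4):
  y_4 = (M₀x³/(6L)-M₀(x-a)²/2+C₁x)/EI  [x>a] with C₁=M₀(3b²-L²)/(6L)=13/3 = ((-5)·(15/2)³/(6·10)-(-5)·((15/2)-6)²/2+(13/3)·(15/2))/200000 = 19/1280000 m
Superposition: y = Σ y_i = -52003/10240000 m ≈ -0.005078 m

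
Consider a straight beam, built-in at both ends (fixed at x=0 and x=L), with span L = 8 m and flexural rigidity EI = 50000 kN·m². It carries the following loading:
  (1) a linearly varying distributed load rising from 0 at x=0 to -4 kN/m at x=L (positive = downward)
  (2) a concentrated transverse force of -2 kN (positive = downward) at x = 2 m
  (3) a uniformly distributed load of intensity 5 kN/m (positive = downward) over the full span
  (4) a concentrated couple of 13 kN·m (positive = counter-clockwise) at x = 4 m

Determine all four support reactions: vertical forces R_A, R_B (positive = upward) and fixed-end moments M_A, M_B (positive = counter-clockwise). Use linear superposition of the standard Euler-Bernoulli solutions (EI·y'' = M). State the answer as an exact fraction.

R_A = 319/20 kN, M_A = 287/15 kN·m, R_B = 121/20 kN, M_B = -148/15 kN·m

Load 1 — triangular load w₀=-4 kN/m (0→w₀ over full span):
  R_A = 3w₀L/20 = 3·(-4)·8/20 = -24/5 kN
  M_A = w₀L²/30 = (-4)·8²/30 = -128/15 kN·m
  R_B = 7w₀L/20 = 7·(-4)·8/20 = -56/5 kN
  M_B = -w₀L²/20 = -(-4)·8²/20 = 64/5 kN·m
Load 2 — point force P=-2 kN at a=2 m (b=L-a=6):
  R_A = Pb²(3a+b)/L³ = (-2)·6²·(3·2+6)/8³ = -27/16 kN
  M_A = Pab²/L² = (-2)·2·6²/8² = -9/4 kN·m
  R_B = Pa²(a+3b)/L³ = (-2)·2²·(2+3·6)/8³ = -5/16 kN
  M_B = -Pa²b/L² = -(-2)·2²·6/8² = 3/4 kN·m
Load 3 — uniform load w=5 kN/m over full span:
  R_A = wL/2 = 5·8/2 = 20 kN
  M_A = wL²/12 = 5·8²/12 = 80/3 kN·m
  R_B = wL/2 = 5·8/2 = 20 kN
  M_B = -wL²/12 = -5·8²/12 = -80/3 kN·m
Load 4 — applied couple M₀=13 kN·m at a=4 m (b=L-a=4):
  R_A = 6M₀ab/L³ = 6·13·4·4/8³ = 39/16 kN
  M_A = M₀b(2a-b)/L² = 13·4·(2·4-4)/8² = 13/4 kN·m
  R_B = -6M₀ab/L³ = -6·13·4·4/8³ = -39/16 kN
  M_B = M₀a(2b-a)/L² = 13·4·(2·4-4)/8² = 13/4 kN·m
Superposition: R_A = 319/20 kN, M_A = 287/15 kN·m, R_B = 121/20 kN, M_B = -148/15 kN·m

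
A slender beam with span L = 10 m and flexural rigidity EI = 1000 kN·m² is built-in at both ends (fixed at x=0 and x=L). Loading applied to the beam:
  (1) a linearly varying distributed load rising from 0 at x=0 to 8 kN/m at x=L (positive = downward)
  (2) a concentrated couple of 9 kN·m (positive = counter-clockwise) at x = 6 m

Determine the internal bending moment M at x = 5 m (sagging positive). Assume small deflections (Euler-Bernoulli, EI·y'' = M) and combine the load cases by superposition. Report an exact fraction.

Load 1 — triangular load w₀=8 kN/m (0→w₀ over full span):
  M_1 = 3w₀Lx/20 - w₀L²/30 - w₀x³/(6L) = 3·8·10·5/20 - 8·10²/30 - 8·5³/(6·10) = 50/3 kN·m
Load 2 — applied couple M₀=9 kN·m at a=6 m (b=L-a=4):
  M_2 = R_Ax - M_A  [x≤a] with R_A=162/125, M_A=72/25 = (162/125)·5 - (72/25) = 18/5 kN·m
Superposition: M = Σ M_i = 304/15 kN·m ≈ 20.266667 kN·m

M(5) = 304/15 kN·m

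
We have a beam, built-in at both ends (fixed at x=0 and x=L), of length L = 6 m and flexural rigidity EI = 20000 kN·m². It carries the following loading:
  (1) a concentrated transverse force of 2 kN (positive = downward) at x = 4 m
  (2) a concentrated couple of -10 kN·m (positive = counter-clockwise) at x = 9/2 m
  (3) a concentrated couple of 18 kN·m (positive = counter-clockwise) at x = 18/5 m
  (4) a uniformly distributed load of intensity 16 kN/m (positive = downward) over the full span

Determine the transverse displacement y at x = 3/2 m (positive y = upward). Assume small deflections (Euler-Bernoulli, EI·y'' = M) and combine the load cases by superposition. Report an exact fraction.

y(3/2) = -62731/38400000 m

Load 1 — point force P=2 kN at a=4 m (b=L-a=2):
  y_1 = -Pb²x²(3aL-(3a+b)x)/(6L³EI)  [x≤a] = -2·2²·(3/2)²·(3·4·6-(3·4+2)·(3/2))/(6·6³·20000) = -17/480000 m
Load 2 — applied couple M₀=-10 kN·m at a=9/2 m (b=L-a=3/2):
  y_2 = (R_Ax³/6 - M_Ax²/2)/EI  [x≤a] with R_A=-15/8, M_A=-25/8 = ((-15/8)·(3/2)³/6 - (-25/8)·(3/2)²/2)/20000 = 63/512000 m
Load 3 — applied couple M₀=18 kN·m at a=18/5 m (b=L-a=12/5):
  y_3 = (R_Ax³/6 - M_Ax²/2)/EI  [x≤a] with R_A=108/25, M_A=144/25 = ((108/25)·(3/2)³/6 - (144/25)·(3/2)²/2)/20000 = -81/400000 m
Load 4 — uniform load w=16 kN/m over full span:
  y_4 = -wx²(L-x)²/(24EI) = -16·(3/2)²·(6-(3/2))²/(24·20000) = -243/160000 m
Superposition: y = Σ y_i = -62731/38400000 m ≈ -0.001634 m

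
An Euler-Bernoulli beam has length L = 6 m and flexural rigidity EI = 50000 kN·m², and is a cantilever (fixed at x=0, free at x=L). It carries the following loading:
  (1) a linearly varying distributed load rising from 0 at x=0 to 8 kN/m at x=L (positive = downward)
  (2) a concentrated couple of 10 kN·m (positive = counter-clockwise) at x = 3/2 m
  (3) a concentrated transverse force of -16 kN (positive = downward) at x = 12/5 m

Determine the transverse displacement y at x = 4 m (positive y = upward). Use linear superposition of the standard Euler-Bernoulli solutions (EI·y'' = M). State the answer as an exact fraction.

y(4) = -1472273/225000000 m

Load 1 — triangular load w₀=8 kN/m (0→w₀ over full span):
  y_1 = (w₀Lx³/12-w₀L²x²/6-w₀x⁵/(120L))/EI = (8·6·4³/12-8·6²·4²/6-8·4⁵/(120·6))/50000 = -1472/140625 m
Load 2 — applied couple M₀=10 kN·m at a=3/2 m (b=L-a=9/2):
  y_2 = M₀a(2x-a)/(2EI)  [x>a] = 10·(3/2)·(2·4-(3/2))/(2·50000) = 39/40000 m
Load 3 — point force P=-16 kN at a=12/5 m (b=L-a=18/5):
  y_3 = -Pa²(3x-a)/(6EI)  [x>a] = -(-16)·(12/5)²·(3·4-(12/5))/(6·50000) = 1152/390625 m
Superposition: y = Σ y_i = -1472273/225000000 m ≈ -0.006543 m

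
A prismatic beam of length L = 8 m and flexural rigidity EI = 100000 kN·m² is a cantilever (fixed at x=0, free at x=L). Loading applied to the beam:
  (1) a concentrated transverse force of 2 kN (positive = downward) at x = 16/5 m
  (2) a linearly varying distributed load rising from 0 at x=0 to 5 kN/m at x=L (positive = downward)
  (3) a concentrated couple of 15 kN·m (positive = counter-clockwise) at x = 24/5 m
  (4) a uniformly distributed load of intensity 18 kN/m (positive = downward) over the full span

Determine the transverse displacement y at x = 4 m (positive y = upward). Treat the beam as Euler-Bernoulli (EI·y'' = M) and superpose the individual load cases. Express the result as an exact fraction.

Load 1 — point force P=2 kN at a=16/5 m (b=L-a=24/5):
  y_1 = -Pa²(3x-a)/(6EI)  [x>a] = -2·(16/5)²·(3·4-(16/5))/(6·100000) = -352/1171875 m
Load 2 — triangular load w₀=5 kN/m (0→w₀ over full span):
  y_2 = (w₀Lx³/12-w₀L²x²/6-w₀x⁵/(120L))/EI = (5·8·4³/12-5·8²·4²/6-5·4⁵/(120·8))/100000 = -121/18750 m
Load 3 — applied couple M₀=15 kN·m at a=24/5 m (b=L-a=16/5):
  y_3 = M₀x²/(2EI)  [x≤a] = 15·4²/(2·100000) = 3/2500 m
Load 4 — uniform load w=18 kN/m over full span:
  y_4 = -wx²(x²-4Lx+6L²)/(24EI) = -18·4²·(4²-4·8·4+6·8²)/(24·100000) = -102/3125 m
Superposition: y = Σ y_i = -179033/4687500 m ≈ -0.038194 m

y(4) = -179033/4687500 m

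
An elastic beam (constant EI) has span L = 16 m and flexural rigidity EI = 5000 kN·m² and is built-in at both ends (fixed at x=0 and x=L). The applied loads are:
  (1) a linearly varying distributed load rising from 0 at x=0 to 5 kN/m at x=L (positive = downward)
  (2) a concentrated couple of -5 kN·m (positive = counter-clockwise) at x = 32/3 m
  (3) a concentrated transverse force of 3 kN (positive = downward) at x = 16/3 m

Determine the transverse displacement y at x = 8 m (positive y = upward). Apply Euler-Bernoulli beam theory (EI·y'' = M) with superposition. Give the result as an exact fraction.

y(8) = -308/3375 m

Load 1 — triangular load w₀=5 kN/m (0→w₀ over full span):
  y_1 = -w₀x²(L-x)²(x+2L)/(120LEI) = -5·8²·(16-8)²·(8+2·16)/(120·16·5000) = -32/375 m
Load 2 — applied couple M₀=-5 kN·m at a=32/3 m (b=L-a=16/3):
  y_2 = (R_Ax³/6 - M_Ax²/2)/EI  [x≤a] with R_A=-5/12, M_A=-5/3 = ((-5/12)·8³/6 - (-5/3)·8²/2)/5000 = 4/1125 m
Load 3 — point force P=3 kN at a=16/3 m (b=L-a=32/3):
  y_3 = -Pa²(L-x)²(3bL-(3b+a)(L-x))/(6L³EI)  [x>a] = -3·(16/3)²·(16-8)²·(3·(32/3)·16-(3·(32/3)+(16/3))·(16-8))/(6·16³·5000) = -32/3375 m
Superposition: y = Σ y_i = -308/3375 m ≈ -0.091259 m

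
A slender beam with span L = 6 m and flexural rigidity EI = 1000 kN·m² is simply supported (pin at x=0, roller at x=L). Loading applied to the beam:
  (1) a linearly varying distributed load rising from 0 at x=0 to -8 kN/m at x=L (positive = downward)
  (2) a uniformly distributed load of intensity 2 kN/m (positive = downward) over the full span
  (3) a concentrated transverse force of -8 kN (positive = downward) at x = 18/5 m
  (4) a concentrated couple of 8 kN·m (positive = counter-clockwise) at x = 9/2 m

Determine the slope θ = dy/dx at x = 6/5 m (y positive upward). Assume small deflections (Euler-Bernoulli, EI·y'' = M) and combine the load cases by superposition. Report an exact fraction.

Load 1 — triangular load w₀=-8 kN/m (0→w₀ over full span):
  θ_1 = -w₀(7L⁴-30L²x²+15x⁴)/(360LEI) = -(-8)·(7·6⁴-30·6²·(6/5)²+15·(6/5)⁴)/(360·6·1000) = 2184/78125 rad
Load 2 — uniform load w=2 kN/m over full span:
  θ_2 = -w(L³-6Lx²+4x³)/(24EI) = -2·(6³-6·6·(6/5)²+4·(6/5)³)/(24·1000) = -891/62500 rad
Load 3 — point force P=-8 kN at a=18/5 m (b=L-a=12/5):
  θ_3 = -Pb(L²-b²-3x²)/(6LEI)  [x≤a] = -(-8)·(12/5)·(6²-(12/5)²-3·(6/5)²)/(6·6·1000) = 216/15625 rad
Load 4 — applied couple M₀=8 kN·m at a=9/2 m (b=L-a=3/2):
  θ_4 = (M₀x²/(2L)+C₁)/EI  [x≤a] with C₁=M₀(3b²-L²)/(6L)=-13/2 = (8·(6/5)²/(2·6)+(-13/2))/1000 = -277/50000 rad
Superposition: θ = Σ θ_i = 27479/1250000 rad ≈ 0.021983 rad

θ(6/5) = 27479/1250000 rad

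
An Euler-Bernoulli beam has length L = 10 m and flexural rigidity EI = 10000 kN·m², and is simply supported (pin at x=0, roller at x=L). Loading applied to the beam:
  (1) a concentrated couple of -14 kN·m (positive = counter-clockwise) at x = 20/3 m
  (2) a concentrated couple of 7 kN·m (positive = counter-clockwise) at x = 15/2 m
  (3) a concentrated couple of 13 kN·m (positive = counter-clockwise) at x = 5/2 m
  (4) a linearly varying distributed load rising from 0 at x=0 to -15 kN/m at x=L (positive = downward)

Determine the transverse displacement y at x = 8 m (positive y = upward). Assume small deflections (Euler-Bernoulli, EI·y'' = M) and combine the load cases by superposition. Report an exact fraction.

y(8) = 57917/900000 m

Load 1 — applied couple M₀=-14 kN·m at a=20/3 m (b=L-a=10/3):
  y_1 = (M₀x³/(6L)-M₀(x-a)²/2+C₁x)/EI  [x>a] with C₁=M₀(3b²-L²)/(6L)=140/9 = ((-14)·8³/(6·10)-(-14)·(8-(20/3))²/2+(140/9)·8)/10000 = 49/28125 m
Load 2 — applied couple M₀=7 kN·m at a=15/2 m (b=L-a=5/2):
  y_2 = (M₀x³/(6L)-M₀(x-a)²/2+C₁x)/EI  [x>a] with C₁=M₀(3b²-L²)/(6L)=-455/48 = (7·8³/(6·10)-7·(8-(15/2))²/2+(-455/48)·8)/10000 = -679/400000 m
Load 3 — applied couple M₀=13 kN·m at a=5/2 m (b=L-a=15/2):
  y_3 = (M₀x³/(6L)-M₀(x-a)²/2+C₁x)/EI  [x>a] with C₁=M₀(3b²-L²)/(6L)=715/48 = (13·8³/(6·10)-13·(8-(5/2))²/2+(715/48)·8)/10000 = 1339/400000 m
Load 4 — triangular load w₀=-15 kN/m (0→w₀ over full span):
  y_4 = -w₀x(7L⁴-10L²x²+3x⁴)/(360LEI) = -(-15)·8·(7·10⁴-10·10²·8²+3·8⁴)/(360·10·10000) = 381/6250 m
Superposition: y = Σ y_i = 57917/900000 m ≈ 0.064352 m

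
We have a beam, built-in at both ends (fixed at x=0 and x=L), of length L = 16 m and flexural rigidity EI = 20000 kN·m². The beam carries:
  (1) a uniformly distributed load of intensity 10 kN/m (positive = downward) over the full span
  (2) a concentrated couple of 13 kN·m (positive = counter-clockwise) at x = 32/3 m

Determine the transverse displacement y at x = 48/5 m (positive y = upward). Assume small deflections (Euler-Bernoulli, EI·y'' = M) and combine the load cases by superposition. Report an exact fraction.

Load 1 — uniform load w=10 kN/m over full span:
  y_1 = -wx²(L-x)²/(24EI) = -10·(48/5)²·(16-(48/5))²/(24·20000) = -6144/78125 m
Load 2 — applied couple M₀=13 kN·m at a=32/3 m (b=L-a=16/3):
  y_2 = (R_Ax³/6 - M_Ax²/2)/EI  [x≤a] with R_A=13/12, M_A=13/3 = ((13/12)·(48/5)³/6 - (13/3)·(48/5)²/2)/20000 = -156/78125 m
Superposition: y = Σ y_i = -252/3125 m ≈ -0.080640 m

y(48/5) = -252/3125 m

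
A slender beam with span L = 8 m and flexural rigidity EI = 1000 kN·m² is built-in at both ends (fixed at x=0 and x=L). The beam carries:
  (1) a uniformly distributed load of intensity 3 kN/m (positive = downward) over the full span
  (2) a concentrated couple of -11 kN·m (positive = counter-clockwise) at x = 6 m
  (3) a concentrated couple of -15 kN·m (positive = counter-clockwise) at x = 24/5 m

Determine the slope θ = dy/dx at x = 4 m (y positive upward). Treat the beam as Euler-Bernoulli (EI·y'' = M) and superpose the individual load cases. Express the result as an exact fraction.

θ(4) = -41/40000 rad

Load 1 — uniform load w=3 kN/m over full span:
  θ_1 = -wx(L-x)(L-2x)/(12EI) = -3·4·(8-4)·(8-2·4)/(12·1000) = 0 rad
Load 2 — applied couple M₀=-11 kN·m at a=6 m (b=L-a=2):
  θ_2 = (R_Ax²/2 - M_Ax)/EI  [x≤a] with R_A=-99/64, M_A=-55/16 = ((-99/64)·4²/2 - (-55/16)·4)/1000 = 11/8000 rad
Load 3 — applied couple M₀=-15 kN·m at a=24/5 m (b=L-a=16/5):
  θ_3 = (R_Ax²/2 - M_Ax)/EI  [x≤a] with R_A=-27/10, M_A=-24/5 = ((-27/10)·4²/2 - (-24/5)·4)/1000 = -3/1250 rad
Superposition: θ = Σ θ_i = -41/40000 rad ≈ -0.001025 rad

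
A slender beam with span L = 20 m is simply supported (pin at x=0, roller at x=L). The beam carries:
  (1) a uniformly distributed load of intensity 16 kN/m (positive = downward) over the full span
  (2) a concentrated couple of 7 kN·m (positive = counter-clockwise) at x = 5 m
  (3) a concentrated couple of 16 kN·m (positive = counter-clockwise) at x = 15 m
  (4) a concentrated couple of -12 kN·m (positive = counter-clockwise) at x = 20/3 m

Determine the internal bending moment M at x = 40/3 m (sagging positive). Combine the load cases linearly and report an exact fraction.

M(40/3) = 6511/9 kN·m

Load 1 — uniform load w=16 kN/m over full span:
  M_1 = wx(L-x)/2 = 16·(40/3)·(20-(40/3))/2 = 6400/9 kN·m
Load 2 — applied couple M₀=7 kN·m at a=5 m (b=L-a=15):
  M_2 = M₀x/L - M₀  [x>a] = 7·(40/3)/20 - 7 = -7/3 kN·m
Load 3 — applied couple M₀=16 kN·m at a=15 m (b=L-a=5):
  M_3 = M₀x/L  [x≤a] = 16·(40/3)/20 = 32/3 kN·m
Load 4 — applied couple M₀=-12 kN·m at a=20/3 m (b=L-a=40/3):
  M_4 = M₀x/L - M₀  [x>a] = (-12)·(40/3)/20 - (-12) = 4 kN·m
Superposition: M = Σ M_i = 6511/9 kN·m ≈ 723.444444 kN·m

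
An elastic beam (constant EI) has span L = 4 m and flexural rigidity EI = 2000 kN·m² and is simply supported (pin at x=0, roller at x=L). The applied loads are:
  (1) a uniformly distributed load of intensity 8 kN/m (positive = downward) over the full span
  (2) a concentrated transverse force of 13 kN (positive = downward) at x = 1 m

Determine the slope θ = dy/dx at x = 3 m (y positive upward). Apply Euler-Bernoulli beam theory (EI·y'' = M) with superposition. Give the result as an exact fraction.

θ(3) = 127/12000 rad

Load 1 — uniform load w=8 kN/m over full span:
  θ_1 = -w(L³-6Lx²+4x³)/(24EI) = -8·(4³-6·4·3²+4·3³)/(24·2000) = 11/1500 rad
Load 2 — point force P=13 kN at a=1 m (b=L-a=3):
  θ_2 = -Pa(2L²-6Lx+3x²+a²)/(6LEI)  [x>a] = -13·1·(2·4²-6·4·3+3·3²+1²)/(6·4·2000) = 13/4000 rad
Superposition: θ = Σ θ_i = 127/12000 rad ≈ 0.010583 rad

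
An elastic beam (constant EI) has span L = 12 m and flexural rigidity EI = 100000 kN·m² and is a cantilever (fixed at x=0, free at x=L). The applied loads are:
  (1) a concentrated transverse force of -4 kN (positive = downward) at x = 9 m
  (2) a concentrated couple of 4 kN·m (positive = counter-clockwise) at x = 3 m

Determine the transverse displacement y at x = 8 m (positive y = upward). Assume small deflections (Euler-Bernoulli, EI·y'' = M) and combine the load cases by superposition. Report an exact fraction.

y(8) = 1333/150000 m

Load 1 — point force P=-4 kN at a=9 m (b=L-a=3):
  y_1 = -Px²(3a-x)/(6EI)  [x≤a] = -(-4)·8²·(3·9-8)/(6·100000) = 76/9375 m
Load 2 — applied couple M₀=4 kN·m at a=3 m (b=L-a=9):
  y_2 = M₀a(2x-a)/(2EI)  [x>a] = 4·3·(2·8-3)/(2·100000) = 39/50000 m
Superposition: y = Σ y_i = 1333/150000 m ≈ 0.008887 m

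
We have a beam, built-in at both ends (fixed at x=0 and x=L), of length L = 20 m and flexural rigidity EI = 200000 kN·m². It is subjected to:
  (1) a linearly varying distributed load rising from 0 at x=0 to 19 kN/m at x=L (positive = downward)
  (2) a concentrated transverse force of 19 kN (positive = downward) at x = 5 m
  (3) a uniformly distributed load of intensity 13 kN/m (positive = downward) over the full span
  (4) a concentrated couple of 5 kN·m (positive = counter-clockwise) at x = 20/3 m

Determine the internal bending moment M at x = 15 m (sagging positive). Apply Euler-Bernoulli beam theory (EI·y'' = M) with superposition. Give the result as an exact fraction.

Load 1 — triangular load w₀=19 kN/m (0→w₀ over full span):
  M_1 = 3w₀Lx/20 - w₀L²/30 - w₀x³/(6L) = 3·19·20·15/20 - 19·20²/30 - 19·15³/(6·20) = 1615/24 kN·m
Load 2 — point force P=19 kN at a=5 m (b=L-a=15):
  M_2 = Pa²(a+3b)(L-x)/L³ - Pa²b/L²  [x>a] = 19·5²·(5+3·15)·(20-15)/20³ - 19·5²·15/20² = -95/32 kN·m
Load 3 — uniform load w=13 kN/m over full span:
  M_3 = wLx/2 - wL²/12 - wx²/2 = 13·20·15/2 - 13·20²/12 - 13·15²/2 = 325/6 kN·m
Load 4 — applied couple M₀=5 kN·m at a=20/3 m (b=L-a=40/3):
  M_4 = R_Ax - M_A - M₀  [x>a] with R_A=1/3, M_A=0 = (1/3)·15 - 0 - 5 = 0 kN·m
Superposition: M = Σ M_i = 11375/96 kN·m ≈ 118.489583 kN·m

M(15) = 11375/96 kN·m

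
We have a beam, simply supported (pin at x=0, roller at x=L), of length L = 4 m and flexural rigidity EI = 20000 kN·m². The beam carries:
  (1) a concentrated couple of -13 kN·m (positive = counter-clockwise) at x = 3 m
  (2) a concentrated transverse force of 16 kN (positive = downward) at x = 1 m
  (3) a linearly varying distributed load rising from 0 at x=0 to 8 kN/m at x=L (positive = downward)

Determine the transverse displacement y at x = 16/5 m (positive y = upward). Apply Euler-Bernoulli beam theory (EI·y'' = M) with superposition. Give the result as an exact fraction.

Load 1 — applied couple M₀=-13 kN·m at a=3 m (b=L-a=1):
  y_1 = (M₀x³/(6L)-M₀(x-a)²/2+C₁x)/EI  [x>a] with C₁=M₀(3b²-L²)/(6L)=169/24 = ((-13)·(16/5)³/(6·4)-(-13)·((16/5)-3)²/2+(169/24)·(16/5))/20000 = 1261/5000000 m
Load 2 — point force P=16 kN at a=1 m (b=L-a=3):
  y_2 = -Pa(L-x)(2Lx-a²-x²)/(6LEI)  [x>a] = -16·1·(4-(16/5))·(2·4·(16/5)-1²-(16/5)²)/(6·4·20000) = -359/937500 m
Load 3 — triangular load w₀=8 kN/m (0→w₀ over full span):
  y_3 = -w₀x(7L⁴-10L²x²+3x⁴)/(360LEI) = -8·(16/5)·(7·4⁴-10·4²·(16/5)²+3·(16/5)⁴)/(360·4·20000) = -4064/9765625 m
Superposition: y = Σ y_i = -1025413/1875000000 m ≈ -0.000547 m

y(16/5) = -1025413/1875000000 m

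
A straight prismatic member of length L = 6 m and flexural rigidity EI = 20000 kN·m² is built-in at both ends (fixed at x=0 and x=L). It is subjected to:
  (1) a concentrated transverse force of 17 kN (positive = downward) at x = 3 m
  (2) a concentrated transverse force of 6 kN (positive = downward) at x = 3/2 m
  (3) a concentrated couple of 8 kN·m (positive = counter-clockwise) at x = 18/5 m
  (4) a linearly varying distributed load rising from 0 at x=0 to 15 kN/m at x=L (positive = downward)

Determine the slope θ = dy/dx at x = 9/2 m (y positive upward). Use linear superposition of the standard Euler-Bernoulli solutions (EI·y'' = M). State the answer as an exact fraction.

Load 1 — point force P=17 kN at a=3 m (b=L-a=3):
  θ_1 = Pa²(L-x)(2bL-(3b+a)(L-x))/(2L³EI)  [x>a] = 17·3²·(6-(9/2))·(2·3·6-(3·3+3)·(6-(9/2)))/(2·6³·20000) = 153/320000 rad
Load 2 — point force P=6 kN at a=3/2 m (b=L-a=9/2):
  θ_2 = Pa²(L-x)(2bL-(3b+a)(L-x))/(2L³EI)  [x>a] = 6·(3/2)²·(6-(9/2))·(2·(9/2)·6-(3·(9/2)+(3/2))·(6-(9/2)))/(2·6³·20000) = 189/2560000 rad
Load 3 — applied couple M₀=8 kN·m at a=18/5 m (b=L-a=12/5):
  θ_3 = (R_Ax²/2 - M_Ax - M₀(x-a))/EI  [x>a] with R_A=48/25, M_A=64/25 = ((48/25)·(9/2)²/2 - (64/25)·(9/2) - 8·((9/2)-(18/5)))/20000 = 9/250000 rad
Load 4 — triangular load w₀=15 kN/m (0→w₀ over full span):
  θ_4 = -w₀(2x(L-x)(L-2x)(x+2L)+x²(L-x)²)/(120LEI) = -15·(2·(9/2)·(6-(9/2))·(6-2·(9/2))·((9/2)+2·6)+(9/2)²·(6-(9/2))²)/(120·6·20000) = 3321/5120000 rad
Superposition: θ = Σ θ_i = 158283/128000000 rad ≈ 0.001237 rad

θ(9/2) = 158283/128000000 rad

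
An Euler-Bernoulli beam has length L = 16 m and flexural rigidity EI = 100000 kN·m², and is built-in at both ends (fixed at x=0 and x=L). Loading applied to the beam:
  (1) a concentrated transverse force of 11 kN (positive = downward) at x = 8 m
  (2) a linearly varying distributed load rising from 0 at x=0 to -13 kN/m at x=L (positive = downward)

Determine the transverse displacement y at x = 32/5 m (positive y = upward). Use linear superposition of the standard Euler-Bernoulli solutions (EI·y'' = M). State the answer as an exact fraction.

y(32/5) = 1129696/146484375 m

Load 1 — point force P=11 kN at a=8 m (b=L-a=8):
  y_1 = -Pb²x²(3aL-(3a+b)x)/(6L³EI)  [x≤a] = -11·8²·(32/5)²·(3·8·16-(3·8+8)·(32/5))/(6·16³·100000) = -2464/1171875 m
Load 2 — triangular load w₀=-13 kN/m (0→w₀ over full span):
  y_2 = -w₀x²(L-x)²(x+2L)/(120LEI) = -(-13)·(32/5)²·(16-(32/5))²·((32/5)+2·16)/(120·16·100000) = 479232/48828125 m
Superposition: y = Σ y_i = 1129696/146484375 m ≈ 0.007712 m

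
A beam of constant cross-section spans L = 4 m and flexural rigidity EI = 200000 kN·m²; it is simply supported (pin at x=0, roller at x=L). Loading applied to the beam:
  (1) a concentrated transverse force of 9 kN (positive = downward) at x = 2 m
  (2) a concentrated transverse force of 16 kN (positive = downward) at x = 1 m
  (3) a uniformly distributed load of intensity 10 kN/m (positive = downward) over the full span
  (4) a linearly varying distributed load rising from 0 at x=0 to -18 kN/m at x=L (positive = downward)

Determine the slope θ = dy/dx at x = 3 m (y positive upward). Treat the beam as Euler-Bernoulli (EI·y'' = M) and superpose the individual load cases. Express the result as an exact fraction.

θ(3) = 4001/48000000 rad

Load 1 — point force P=9 kN at a=2 m (b=L-a=2):
  θ_1 = -Pa(2L²-6Lx+3x²+a²)/(6LEI)  [x>a] = -9·2·(2·4²-6·4·3+3·3²+2²)/(6·4·200000) = 27/800000 rad
Load 2 — point force P=16 kN at a=1 m (b=L-a=3):
  θ_2 = -Pa(2L²-6Lx+3x²+a²)/(6LEI)  [x>a] = -16·1·(2·4²-6·4·3+3·3²+1²)/(6·4·200000) = 1/25000 rad
Load 3 — uniform load w=10 kN/m over full span:
  θ_3 = -w(L³-6Lx²+4x³)/(24EI) = -10·(4³-6·4·3²+4·3³)/(24·200000) = 11/120000 rad
Load 4 — triangular load w₀=-18 kN/m (0→w₀ over full span):
  θ_4 = -w₀(7L⁴-30L²x²+15x⁴)/(360LEI) = -(-18)·(7·4⁴-30·4²·3²+15·3⁴)/(360·4·200000) = -1313/16000000 rad
Superposition: θ = Σ θ_i = 4001/48000000 rad ≈ 0.000083 rad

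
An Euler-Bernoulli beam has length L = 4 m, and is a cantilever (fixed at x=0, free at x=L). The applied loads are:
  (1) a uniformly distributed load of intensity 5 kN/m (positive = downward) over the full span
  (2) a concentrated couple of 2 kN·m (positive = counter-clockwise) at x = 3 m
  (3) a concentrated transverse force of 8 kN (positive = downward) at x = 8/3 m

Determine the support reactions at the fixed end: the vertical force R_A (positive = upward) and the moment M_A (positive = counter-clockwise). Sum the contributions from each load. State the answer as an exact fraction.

Load 1 — uniform load w=5 kN/m over full span:
  R_A = wL = 5·4 = 20 kN
  M_A = wL²/2 = 5·4²/2 = 40 kN·m
Load 2 — applied couple M₀=2 kN·m at a=3 m (b=L-a=1):
  R_A = 0 kN
  M_A = -M₀ = -2 kN·m
Load 3 — point force P=8 kN at a=8/3 m (b=L-a=4/3):
  R_A = P = 8 kN
  M_A = Pa = 8·(8/3) = 64/3 kN·m
Superposition: R_A = 28 kN, M_A = 178/3 kN·m

R_A = 28 kN, M_A = 178/3 kN·m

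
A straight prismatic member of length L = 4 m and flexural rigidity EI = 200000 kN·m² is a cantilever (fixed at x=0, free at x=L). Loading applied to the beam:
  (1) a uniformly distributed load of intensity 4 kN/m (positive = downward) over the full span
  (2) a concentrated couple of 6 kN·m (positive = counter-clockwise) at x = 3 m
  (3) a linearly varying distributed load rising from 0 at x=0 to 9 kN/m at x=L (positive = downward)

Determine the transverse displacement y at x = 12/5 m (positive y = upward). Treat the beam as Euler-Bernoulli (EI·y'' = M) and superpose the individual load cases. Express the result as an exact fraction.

Load 1 — uniform load w=4 kN/m over full span:
  y_1 = -wx²(x²-4Lx+6L²)/(24EI) = -4·(12/5)²·((12/5)²-4·4·(12/5)+6·4²)/(24·200000) = -594/1953125 m
Load 2 — applied couple M₀=6 kN·m at a=3 m (b=L-a=1):
  y_2 = M₀x²/(2EI)  [x≤a] = 6·(12/5)²/(2·200000) = 27/312500 m
Load 3 — triangular load w₀=9 kN/m (0→w₀ over full span):
  y_3 = (w₀Lx³/12-w₀L²x²/6-w₀x⁵/(120L))/EI = (9·4·(12/5)³/12-9·4²·(12/5)²/6-9·(12/5)⁵/(120·4))/200000 = -47979/97656250 m
Superposition: y = Σ y_i = -138483/195312500 m ≈ -0.000709 m

y(12/5) = -138483/195312500 m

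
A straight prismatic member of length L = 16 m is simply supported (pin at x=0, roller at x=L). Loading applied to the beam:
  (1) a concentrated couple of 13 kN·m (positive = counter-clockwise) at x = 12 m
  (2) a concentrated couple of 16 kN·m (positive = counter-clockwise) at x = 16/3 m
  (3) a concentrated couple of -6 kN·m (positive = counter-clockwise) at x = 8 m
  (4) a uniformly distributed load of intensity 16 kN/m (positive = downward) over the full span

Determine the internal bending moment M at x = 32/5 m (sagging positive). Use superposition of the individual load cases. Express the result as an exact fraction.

Load 1 — applied couple M₀=13 kN·m at a=12 m (b=L-a=4):
  M_1 = M₀x/L  [x≤a] = 13·(32/5)/16 = 26/5 kN·m
Load 2 — applied couple M₀=16 kN·m at a=16/3 m (b=L-a=32/3):
  M_2 = M₀x/L - M₀  [x>a] = 16·(32/5)/16 - 16 = -48/5 kN·m
Load 3 — applied couple M₀=-6 kN·m at a=8 m (b=L-a=8):
  M_3 = M₀x/L  [x≤a] = (-6)·(32/5)/16 = -12/5 kN·m
Load 4 — uniform load w=16 kN/m over full span:
  M_4 = wx(L-x)/2 = 16·(32/5)·(16-(32/5))/2 = 12288/25 kN·m
Superposition: M = Σ M_i = 12118/25 kN·m ≈ 484.720000 kN·m

M(32/5) = 12118/25 kN·m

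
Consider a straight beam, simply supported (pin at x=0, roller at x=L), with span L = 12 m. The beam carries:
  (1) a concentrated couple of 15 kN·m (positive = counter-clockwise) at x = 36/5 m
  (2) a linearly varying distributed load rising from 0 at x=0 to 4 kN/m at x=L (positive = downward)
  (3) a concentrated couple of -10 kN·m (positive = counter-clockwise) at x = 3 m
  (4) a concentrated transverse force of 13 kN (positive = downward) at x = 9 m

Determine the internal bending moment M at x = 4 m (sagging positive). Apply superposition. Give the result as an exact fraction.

M(4) = 478/9 kN·m

Load 1 — applied couple M₀=15 kN·m at a=36/5 m (b=L-a=24/5):
  M_1 = M₀x/L  [x≤a] = 15·4/12 = 5 kN·m
Load 2 — triangular load w₀=4 kN/m (0→w₀ over full span):
  M_2 = w₀Lx/6 - w₀x³/(6L) = 4·12·4/6 - 4·4³/(6·12) = 256/9 kN·m
Load 3 — applied couple M₀=-10 kN·m at a=3 m (b=L-a=9):
  M_3 = M₀x/L - M₀  [x>a] = (-10)·4/12 - (-10) = 20/3 kN·m
Load 4 — point force P=13 kN at a=9 m (b=L-a=3):
  M_4 = Pbx/L  [x≤a] = 13·3·4/12 = 13 kN·m
Superposition: M = Σ M_i = 478/9 kN·m ≈ 53.111111 kN·m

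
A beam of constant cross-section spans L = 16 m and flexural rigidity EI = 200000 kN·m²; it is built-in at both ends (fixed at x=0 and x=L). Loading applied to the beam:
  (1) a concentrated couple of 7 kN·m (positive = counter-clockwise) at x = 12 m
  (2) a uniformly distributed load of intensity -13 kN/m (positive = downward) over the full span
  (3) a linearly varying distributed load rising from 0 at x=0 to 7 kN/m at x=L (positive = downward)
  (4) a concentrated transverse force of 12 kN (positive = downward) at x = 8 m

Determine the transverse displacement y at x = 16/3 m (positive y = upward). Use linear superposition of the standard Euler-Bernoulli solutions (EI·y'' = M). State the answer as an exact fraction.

Load 1 — applied couple M₀=7 kN·m at a=12 m (b=L-a=4):
  y_1 = (R_Ax³/6 - M_Ax²/2)/EI  [x≤a] with R_A=63/128, M_A=35/16 = ((63/128)·(16/3)³/6 - (35/16)·(16/3)²/2)/200000 = -7/75000 m
Load 2 — uniform load w=-13 kN/m over full span:
  y_2 = -wx²(L-x)²/(24EI) = -(-13)·(16/3)²·(16-(16/3))²/(24·200000) = 6656/759375 m
Load 3 — triangular load w₀=7 kN/m (0→w₀ over full span):
  y_3 = -w₀x²(L-x)²(x+2L)/(120LEI) = -7·(16/3)²·(16-(16/3))²·((16/3)+2·16)/(120·16·200000) = -25088/11390625 m
Load 4 — point force P=12 kN at a=8 m (b=L-a=8):
  y_4 = -Pb²x²(3aL-(3a+b)x)/(6L³EI)  [x≤a] = -12·8²·(16/3)²·(3·8·16-(3·8+8)·(16/3))/(6·16³·200000) = -16/16875 m
Superposition: y = Σ y_i = 503111/91125000 m ≈ 0.005521 m

y(16/3) = 503111/91125000 m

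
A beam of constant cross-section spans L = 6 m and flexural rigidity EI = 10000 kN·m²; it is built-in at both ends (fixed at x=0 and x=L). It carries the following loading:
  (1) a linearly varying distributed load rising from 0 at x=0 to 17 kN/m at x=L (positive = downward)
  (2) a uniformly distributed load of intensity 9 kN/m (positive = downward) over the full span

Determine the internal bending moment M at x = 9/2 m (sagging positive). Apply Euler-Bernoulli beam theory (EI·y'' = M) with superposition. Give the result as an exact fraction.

Load 1 — triangular load w₀=17 kN/m (0→w₀ over full span):
  M_1 = 3w₀Lx/20 - w₀L²/30 - w₀x³/(6L) = 3·17·6·(9/2)/20 - 17·6²/30 - 17·(9/2)³/(6·6) = 867/160 kN·m
Load 2 — uniform load w=9 kN/m over full span:
  M_2 = wLx/2 - wL²/12 - wx²/2 = 9·6·(9/2)/2 - 9·6²/12 - 9·(9/2)²/2 = 27/8 kN·m
Superposition: M = Σ M_i = 1407/160 kN·m ≈ 8.793750 kN·m

M(9/2) = 1407/160 kN·m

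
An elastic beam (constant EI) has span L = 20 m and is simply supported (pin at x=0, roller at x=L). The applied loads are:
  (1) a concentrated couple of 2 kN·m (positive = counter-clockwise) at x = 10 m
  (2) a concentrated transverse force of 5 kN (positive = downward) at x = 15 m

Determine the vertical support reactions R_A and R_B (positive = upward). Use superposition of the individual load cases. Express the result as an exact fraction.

R_A = 27/20 kN, R_B = 73/20 kN

Load 1 — applied couple M₀=2 kN·m at a=10 m (b=L-a=10):
  R_A = M₀/L = 2/20 = 1/10 kN
  R_B = -M₀/L = -2/20 = -1/10 kN
Load 2 — point force P=5 kN at a=15 m (b=L-a=5):
  R_A = Pb/L = 5·5/20 = 5/4 kN
  R_B = Pa/L = 5·15/20 = 15/4 kN
Superposition: R_A = 27/20 kN, R_B = 73/20 kN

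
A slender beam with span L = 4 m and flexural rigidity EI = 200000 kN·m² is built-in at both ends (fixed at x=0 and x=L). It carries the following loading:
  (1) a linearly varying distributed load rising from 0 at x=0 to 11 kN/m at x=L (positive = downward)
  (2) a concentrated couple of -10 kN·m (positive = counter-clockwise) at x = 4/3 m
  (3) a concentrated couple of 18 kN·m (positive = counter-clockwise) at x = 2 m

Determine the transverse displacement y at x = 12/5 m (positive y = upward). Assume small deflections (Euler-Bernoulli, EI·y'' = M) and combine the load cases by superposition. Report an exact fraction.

y(12/5) = -38263/1757812500 m

Load 1 — triangular load w₀=11 kN/m (0→w₀ over full span):
  y_1 = -w₀x²(L-x)²(x+2L)/(120LEI) = -11·(12/5)²·(4-(12/5))²·((12/5)+2·4)/(120·4·200000) = -858/48828125 m
Load 2 — applied couple M₀=-10 kN·m at a=4/3 m (b=L-a=8/3):
  y_2 = (R_Ax³/6 - M_Ax²/2 - M₀(x-a)²/2)/EI  [x>a] with R_A=-10/3, M_A=0 = ((-10/3)·(12/5)³/6 - 0·(12/5)²/2 - (-10)·((12/5)-(4/3))²/2)/200000 = -7/703125 m
Load 3 — applied couple M₀=18 kN·m at a=2 m (b=L-a=2):
  y_3 = (R_Ax³/6 - M_Ax²/2 - M₀(x-a)²/2)/EI  [x>a] with R_A=27/4, M_A=9/2 = ((27/4)·(12/5)³/6 - (9/2)·(12/5)²/2 - 18·((12/5)-2)²/2)/200000 = 9/1562500 m
Superposition: y = Σ y_i = -38263/1757812500 m ≈ -0.000022 m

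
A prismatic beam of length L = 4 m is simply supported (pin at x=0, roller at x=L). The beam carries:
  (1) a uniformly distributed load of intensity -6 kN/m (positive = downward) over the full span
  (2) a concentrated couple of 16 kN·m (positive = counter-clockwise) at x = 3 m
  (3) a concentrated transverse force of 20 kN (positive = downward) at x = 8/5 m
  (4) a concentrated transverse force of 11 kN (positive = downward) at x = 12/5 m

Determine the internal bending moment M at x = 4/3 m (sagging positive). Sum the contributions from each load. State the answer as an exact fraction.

M(4/3) = 248/15 kN·m

Load 1 — uniform load w=-6 kN/m over full span:
  M_1 = wx(L-x)/2 = (-6)·(4/3)·(4-(4/3))/2 = -32/3 kN·m
Load 2 — applied couple M₀=16 kN·m at a=3 m (b=L-a=1):
  M_2 = M₀x/L  [x≤a] = 16·(4/3)/4 = 16/3 kN·m
Load 3 — point force P=20 kN at a=8/5 m (b=L-a=12/5):
  M_3 = Pbx/L  [x≤a] = 20·(12/5)·(4/3)/4 = 16 kN·m
Load 4 — point force P=11 kN at a=12/5 m (b=L-a=8/5):
  M_4 = Pbx/L  [x≤a] = 11·(8/5)·(4/3)/4 = 88/15 kN·m
Superposition: M = Σ M_i = 248/15 kN·m ≈ 16.533333 kN·m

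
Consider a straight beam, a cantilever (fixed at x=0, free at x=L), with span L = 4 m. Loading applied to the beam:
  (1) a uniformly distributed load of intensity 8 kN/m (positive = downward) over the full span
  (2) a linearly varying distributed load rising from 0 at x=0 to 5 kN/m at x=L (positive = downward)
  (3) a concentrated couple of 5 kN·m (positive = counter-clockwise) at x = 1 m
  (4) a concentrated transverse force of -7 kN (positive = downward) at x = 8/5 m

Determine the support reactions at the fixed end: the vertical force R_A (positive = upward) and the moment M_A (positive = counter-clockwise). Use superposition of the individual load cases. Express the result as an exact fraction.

Load 1 — uniform load w=8 kN/m over full span:
  R_A = wL = 8·4 = 32 kN
  M_A = wL²/2 = 8·4²/2 = 64 kN·m
Load 2 — triangular load w₀=5 kN/m (0→w₀ over full span):
  R_A = w₀L/2 = 5·4/2 = 10 kN
  M_A = w₀L²/3 = 5·4²/3 = 80/3 kN·m
Load 3 — applied couple M₀=5 kN·m at a=1 m (b=L-a=3):
  R_A = 0 kN
  M_A = -M₀ = -5 kN·m
Load 4 — point force P=-7 kN at a=8/5 m (b=L-a=12/5):
  R_A = P = (-7) = -7 kN
  M_A = Pa = (-7)·(8/5) = -56/5 kN·m
Superposition: R_A = 35 kN, M_A = 1117/15 kN·m

R_A = 35 kN, M_A = 1117/15 kN·m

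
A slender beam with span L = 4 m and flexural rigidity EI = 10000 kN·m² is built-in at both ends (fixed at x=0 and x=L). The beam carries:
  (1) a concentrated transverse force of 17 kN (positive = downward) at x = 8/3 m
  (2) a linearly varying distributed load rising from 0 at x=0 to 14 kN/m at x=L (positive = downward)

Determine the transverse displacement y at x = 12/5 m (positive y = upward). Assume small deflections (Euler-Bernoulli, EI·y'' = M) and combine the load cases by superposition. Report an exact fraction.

Load 1 — point force P=17 kN at a=8/3 m (b=L-a=4/3):
  y_1 = -Pb²x²(3aL-(3a+b)x)/(6L³EI)  [x≤a] = -17·(4/3)²·(12/5)²·(3·(8/3)·4-(3·(8/3)+(4/3))·(12/5))/(6·4³·10000) = -34/78125 m
Load 2 — triangular load w₀=14 kN/m (0→w₀ over full span):
  y_2 = -w₀x²(L-x)²(x+2L)/(120LEI) = -14·(12/5)²·(4-(12/5))²·((12/5)+2·4)/(120·4·10000) = -4368/9765625 m
Superposition: y = Σ y_i = -8618/9765625 m ≈ -0.000882 m

y(12/5) = -8618/9765625 m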